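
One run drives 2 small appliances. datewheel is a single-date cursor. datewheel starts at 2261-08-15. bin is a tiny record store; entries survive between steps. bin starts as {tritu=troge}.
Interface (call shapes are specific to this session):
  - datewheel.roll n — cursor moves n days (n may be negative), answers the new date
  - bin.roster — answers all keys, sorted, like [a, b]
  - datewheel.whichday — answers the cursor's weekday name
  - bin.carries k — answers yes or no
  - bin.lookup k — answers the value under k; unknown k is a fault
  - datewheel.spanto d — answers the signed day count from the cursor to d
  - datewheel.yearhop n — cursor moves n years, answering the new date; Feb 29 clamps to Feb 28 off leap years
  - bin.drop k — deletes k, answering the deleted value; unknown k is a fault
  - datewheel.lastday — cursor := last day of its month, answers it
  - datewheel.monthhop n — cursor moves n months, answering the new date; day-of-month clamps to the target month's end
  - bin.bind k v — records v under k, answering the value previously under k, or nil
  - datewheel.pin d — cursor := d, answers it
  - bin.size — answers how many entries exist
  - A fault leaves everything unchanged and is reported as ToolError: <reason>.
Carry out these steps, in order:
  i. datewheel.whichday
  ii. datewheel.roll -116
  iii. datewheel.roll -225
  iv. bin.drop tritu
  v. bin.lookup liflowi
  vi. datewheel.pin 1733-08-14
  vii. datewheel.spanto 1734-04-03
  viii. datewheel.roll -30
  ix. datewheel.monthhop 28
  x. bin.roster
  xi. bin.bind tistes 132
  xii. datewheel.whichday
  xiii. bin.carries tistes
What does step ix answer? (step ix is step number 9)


-- 1. whichday() == Thursday
-- 2. roll(-116) == 2261-04-21
-- 3. roll(-225) == 2260-09-08
-- 4. drop(tritu) == troge
-- 5. lookup(liflowi) == ToolError: no such key liflowi
-- 6. pin(1733-08-14) == 1733-08-14
-- 7. spanto(1734-04-03) == 232
-- 8. roll(-30) == 1733-07-15
-- 9. monthhop(28) == 1735-11-15
-- 10. roster() == []
-- 11. bind(tistes, 132) == nil
-- 12. whichday() == Tuesday
-- 13. carries(tistes) == yes

Answer: 1735-11-15


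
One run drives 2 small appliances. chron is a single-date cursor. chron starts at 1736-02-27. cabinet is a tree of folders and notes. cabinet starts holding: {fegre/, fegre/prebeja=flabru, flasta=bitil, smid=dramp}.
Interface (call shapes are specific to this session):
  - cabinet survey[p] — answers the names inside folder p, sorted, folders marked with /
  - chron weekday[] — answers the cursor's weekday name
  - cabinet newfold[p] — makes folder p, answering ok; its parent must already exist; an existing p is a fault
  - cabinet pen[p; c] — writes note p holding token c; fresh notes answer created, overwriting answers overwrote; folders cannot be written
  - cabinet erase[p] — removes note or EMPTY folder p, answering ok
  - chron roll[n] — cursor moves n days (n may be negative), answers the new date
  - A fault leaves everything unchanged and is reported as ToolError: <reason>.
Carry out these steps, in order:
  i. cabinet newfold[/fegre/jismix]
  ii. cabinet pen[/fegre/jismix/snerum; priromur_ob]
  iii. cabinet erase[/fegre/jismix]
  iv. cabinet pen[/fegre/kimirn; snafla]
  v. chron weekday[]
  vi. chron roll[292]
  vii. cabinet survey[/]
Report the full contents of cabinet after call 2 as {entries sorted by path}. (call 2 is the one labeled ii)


! 1. cabinet newfold(p=/fegre/jismix) ~> ok
! 2. cabinet pen(p=/fegre/jismix/snerum, c=priromur_ob) ~> created
! 3. cabinet erase(p=/fegre/jismix) ~> ToolError: not empty
! 4. cabinet pen(p=/fegre/kimirn, c=snafla) ~> created
! 5. chron weekday() ~> Monday
! 6. chron roll(n=292) ~> 1736-12-15
! 7. cabinet survey(p=/) ~> [fegre/, flasta, smid]

Answer: {fegre/, fegre/jismix/, fegre/jismix/snerum=priromur_ob, fegre/prebeja=flabru, flasta=bitil, smid=dramp}


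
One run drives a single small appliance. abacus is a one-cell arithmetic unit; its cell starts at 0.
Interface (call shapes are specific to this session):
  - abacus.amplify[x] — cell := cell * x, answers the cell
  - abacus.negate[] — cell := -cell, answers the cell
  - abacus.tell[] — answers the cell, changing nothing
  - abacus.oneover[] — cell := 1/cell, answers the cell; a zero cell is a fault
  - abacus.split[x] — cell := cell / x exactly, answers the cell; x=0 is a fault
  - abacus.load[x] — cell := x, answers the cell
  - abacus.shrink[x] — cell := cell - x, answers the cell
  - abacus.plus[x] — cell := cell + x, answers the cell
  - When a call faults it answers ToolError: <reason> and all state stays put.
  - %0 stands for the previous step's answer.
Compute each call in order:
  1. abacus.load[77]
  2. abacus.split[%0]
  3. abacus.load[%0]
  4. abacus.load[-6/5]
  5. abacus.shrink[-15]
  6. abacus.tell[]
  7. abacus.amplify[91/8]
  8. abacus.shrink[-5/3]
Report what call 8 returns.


I run abacus.load using x: 77, and observe 77.
Invoking abacus.split using x: %0, and observe 1.
Invoking abacus.load using x: %0, and get 1.
Calling abacus.load using x: -6/5: -6/5.
I run abacus.shrink using x: -15, — result: 69/5.
Invoking abacus.tell, and observe 69/5.
Next I call abacus.amplify using x: 91/8, → 6279/40.
Next I call abacus.shrink using x: -5/3, and see 19037/120.

Answer: 19037/120


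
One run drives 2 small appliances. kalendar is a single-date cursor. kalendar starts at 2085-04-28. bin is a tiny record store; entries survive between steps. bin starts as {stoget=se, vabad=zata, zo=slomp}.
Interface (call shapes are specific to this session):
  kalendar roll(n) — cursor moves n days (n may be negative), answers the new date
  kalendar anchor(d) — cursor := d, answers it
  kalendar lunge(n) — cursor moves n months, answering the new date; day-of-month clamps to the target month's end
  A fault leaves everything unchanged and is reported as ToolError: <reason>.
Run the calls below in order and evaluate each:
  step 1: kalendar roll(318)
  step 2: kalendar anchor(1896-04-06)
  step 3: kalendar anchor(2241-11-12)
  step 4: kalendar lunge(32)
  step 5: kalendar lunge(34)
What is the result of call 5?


Answer: 2247-05-12

Derivation:
[in] kalendar roll n→318
  2086-03-12
[in] kalendar anchor d→1896-04-06
  1896-04-06
[in] kalendar anchor d→2241-11-12
  2241-11-12
[in] kalendar lunge n→32
  2244-07-12
[in] kalendar lunge n→34
  2247-05-12


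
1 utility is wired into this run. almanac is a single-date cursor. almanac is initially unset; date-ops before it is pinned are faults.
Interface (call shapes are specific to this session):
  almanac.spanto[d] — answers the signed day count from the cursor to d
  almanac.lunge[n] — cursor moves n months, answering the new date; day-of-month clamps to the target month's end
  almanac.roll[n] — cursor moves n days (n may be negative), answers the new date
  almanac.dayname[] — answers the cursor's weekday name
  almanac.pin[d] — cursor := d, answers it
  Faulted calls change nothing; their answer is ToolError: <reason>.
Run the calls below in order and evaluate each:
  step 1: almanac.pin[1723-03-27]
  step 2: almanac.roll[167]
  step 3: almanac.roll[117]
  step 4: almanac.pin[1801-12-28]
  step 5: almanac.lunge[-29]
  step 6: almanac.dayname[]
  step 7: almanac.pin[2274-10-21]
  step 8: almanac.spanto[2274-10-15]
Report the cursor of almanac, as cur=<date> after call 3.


Answer: cur=1724-01-05

Derivation:
I call almanac.pin passing d='1723-03-27', and observe 1723-03-27.
Next I call almanac.roll passing n='167', → 1723-09-10.
Using almanac.roll passing n='117', → 1724-01-05.
Using almanac.pin passing d='1801-12-28', and see 1801-12-28.
Invoking almanac.lunge passing n='-29', yielding 1799-07-28.
I run almanac.dayname, — result: Sunday.
Calling almanac.pin passing d='2274-10-21', giving 2274-10-21.
I try almanac.spanto passing d='2274-10-15', giving -6.


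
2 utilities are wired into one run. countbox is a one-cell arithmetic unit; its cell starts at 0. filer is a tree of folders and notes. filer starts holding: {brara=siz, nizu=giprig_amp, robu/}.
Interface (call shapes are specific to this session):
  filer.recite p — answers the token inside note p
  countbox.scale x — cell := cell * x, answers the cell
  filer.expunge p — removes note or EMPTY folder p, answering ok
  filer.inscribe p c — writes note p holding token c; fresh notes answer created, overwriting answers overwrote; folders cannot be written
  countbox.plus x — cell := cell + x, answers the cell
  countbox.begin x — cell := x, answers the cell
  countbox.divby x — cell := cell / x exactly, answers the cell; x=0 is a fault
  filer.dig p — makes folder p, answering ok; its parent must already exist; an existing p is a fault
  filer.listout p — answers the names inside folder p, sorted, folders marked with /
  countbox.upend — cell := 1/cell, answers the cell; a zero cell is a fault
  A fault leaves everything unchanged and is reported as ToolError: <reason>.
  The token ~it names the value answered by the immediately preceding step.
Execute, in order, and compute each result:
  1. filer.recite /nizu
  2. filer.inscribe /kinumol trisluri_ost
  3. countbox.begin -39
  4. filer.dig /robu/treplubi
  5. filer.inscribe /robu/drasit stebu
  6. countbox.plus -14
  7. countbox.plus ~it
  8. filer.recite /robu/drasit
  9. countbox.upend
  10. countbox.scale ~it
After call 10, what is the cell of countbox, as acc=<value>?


I try recite with p='/nizu': giprig_amp.
I use inscribe with p='/kinumol', c='trisluri_ost', and observe created.
Using begin with x='-39', and get -39.
Calling dig with p='/robu/treplubi', giving ok.
Then inscribe with p='/robu/drasit', c='stebu', and get created.
Now I run plus with x='-14', yielding -53.
Now I run plus with x='~it', which returns -106.
I try recite with p='/robu/drasit', and observe stebu.
Invoking upend(): -1/106.
Calling scale with x='~it', which returns 1/11236.

Answer: acc=1/11236


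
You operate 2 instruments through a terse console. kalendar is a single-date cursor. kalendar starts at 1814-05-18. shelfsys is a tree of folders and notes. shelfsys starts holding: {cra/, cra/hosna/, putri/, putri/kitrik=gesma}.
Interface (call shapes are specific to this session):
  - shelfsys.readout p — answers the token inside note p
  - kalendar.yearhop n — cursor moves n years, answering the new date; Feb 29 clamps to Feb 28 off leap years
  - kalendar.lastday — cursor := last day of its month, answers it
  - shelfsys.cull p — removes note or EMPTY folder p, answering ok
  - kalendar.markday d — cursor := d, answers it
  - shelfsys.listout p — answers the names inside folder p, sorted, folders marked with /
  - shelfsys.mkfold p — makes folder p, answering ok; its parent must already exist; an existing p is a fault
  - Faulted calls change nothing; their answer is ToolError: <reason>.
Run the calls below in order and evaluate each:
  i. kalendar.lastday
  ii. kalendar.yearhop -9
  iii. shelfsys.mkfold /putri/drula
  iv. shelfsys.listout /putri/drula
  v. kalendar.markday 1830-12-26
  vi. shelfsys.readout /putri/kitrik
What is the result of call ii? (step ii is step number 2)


> kalendar.lastday
= 1814-05-31
> kalendar.yearhop -9
= 1805-05-31
> shelfsys.mkfold /putri/drula
= ok
> shelfsys.listout /putri/drula
= []
> kalendar.markday 1830-12-26
= 1830-12-26
> shelfsys.readout /putri/kitrik
= gesma

Answer: 1805-05-31


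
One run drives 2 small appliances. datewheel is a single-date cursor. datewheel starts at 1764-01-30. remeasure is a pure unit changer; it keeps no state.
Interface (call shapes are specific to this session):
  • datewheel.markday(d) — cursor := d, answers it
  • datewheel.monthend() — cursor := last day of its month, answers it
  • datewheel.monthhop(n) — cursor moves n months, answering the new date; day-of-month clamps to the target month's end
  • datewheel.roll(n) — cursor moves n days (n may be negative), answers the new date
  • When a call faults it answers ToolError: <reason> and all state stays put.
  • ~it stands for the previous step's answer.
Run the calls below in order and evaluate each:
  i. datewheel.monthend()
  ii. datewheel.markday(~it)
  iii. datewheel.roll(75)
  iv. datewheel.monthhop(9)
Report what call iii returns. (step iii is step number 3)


Answer: 1764-04-15

Derivation:
-- 1. monthend() == 1764-01-31
-- 2. markday(~it) == 1764-01-31
-- 3. roll(75) == 1764-04-15
-- 4. monthhop(9) == 1765-01-15


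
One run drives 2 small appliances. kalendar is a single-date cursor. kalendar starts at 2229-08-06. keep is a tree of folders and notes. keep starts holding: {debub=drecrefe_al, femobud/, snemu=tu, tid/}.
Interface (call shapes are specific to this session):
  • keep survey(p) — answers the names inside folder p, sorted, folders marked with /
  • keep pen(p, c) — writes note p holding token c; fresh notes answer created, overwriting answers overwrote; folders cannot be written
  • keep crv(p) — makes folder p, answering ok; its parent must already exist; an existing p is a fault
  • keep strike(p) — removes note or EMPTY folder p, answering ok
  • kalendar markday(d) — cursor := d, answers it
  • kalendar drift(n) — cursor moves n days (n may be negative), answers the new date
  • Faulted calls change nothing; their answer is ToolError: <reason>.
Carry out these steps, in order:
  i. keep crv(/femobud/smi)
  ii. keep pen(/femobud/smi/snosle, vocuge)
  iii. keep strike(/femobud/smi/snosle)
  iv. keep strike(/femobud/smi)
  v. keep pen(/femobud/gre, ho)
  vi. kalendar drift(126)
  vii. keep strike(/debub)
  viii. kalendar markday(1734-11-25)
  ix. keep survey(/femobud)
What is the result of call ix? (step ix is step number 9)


Answer: [gre]

Derivation:
>>> keep crv p: /femobud/smi
[out] ok
>>> keep pen p: /femobud/smi/snosle c: vocuge
[out] created
>>> keep strike p: /femobud/smi/snosle
[out] ok
>>> keep strike p: /femobud/smi
[out] ok
>>> keep pen p: /femobud/gre c: ho
[out] created
>>> kalendar drift n: 126
[out] 2229-12-10
>>> keep strike p: /debub
[out] ok
>>> kalendar markday d: 1734-11-25
[out] 1734-11-25
>>> keep survey p: /femobud
[out] [gre]


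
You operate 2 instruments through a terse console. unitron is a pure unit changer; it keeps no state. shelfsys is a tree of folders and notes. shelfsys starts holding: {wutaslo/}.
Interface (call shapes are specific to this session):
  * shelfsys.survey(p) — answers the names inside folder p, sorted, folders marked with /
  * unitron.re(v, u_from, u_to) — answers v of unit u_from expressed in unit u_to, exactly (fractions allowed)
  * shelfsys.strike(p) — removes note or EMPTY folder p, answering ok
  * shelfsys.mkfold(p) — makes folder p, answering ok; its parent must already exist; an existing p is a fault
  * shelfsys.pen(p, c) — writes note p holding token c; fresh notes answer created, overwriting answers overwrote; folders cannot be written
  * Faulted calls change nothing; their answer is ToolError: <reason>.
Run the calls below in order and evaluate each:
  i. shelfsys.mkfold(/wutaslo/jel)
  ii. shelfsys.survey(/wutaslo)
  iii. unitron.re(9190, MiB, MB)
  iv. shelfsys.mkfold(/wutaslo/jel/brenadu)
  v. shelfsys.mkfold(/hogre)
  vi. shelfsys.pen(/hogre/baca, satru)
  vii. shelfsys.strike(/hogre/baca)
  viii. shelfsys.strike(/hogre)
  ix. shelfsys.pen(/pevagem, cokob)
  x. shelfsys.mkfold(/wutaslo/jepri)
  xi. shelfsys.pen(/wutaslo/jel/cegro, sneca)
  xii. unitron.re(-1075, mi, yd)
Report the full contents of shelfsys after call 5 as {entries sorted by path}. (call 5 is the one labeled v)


Answer: {hogre/, wutaslo/, wutaslo/jel/, wutaslo/jel/brenadu/}

Derivation:
I call shelfsys.mkfold(p='/wutaslo/jel'), which returns ok.
Next I call shelfsys.survey(p='/wutaslo'): [jel/].
Using unitron.re(v='9190', u_from='MiB', u_to='MB'), and observe 30113792/3125.
I call shelfsys.mkfold(p='/wutaslo/jel/brenadu'), → ok.
Then shelfsys.mkfold(p='/hogre'), which returns ok.
Using shelfsys.pen(p='/hogre/baca', c='satru'), and observe created.
Using shelfsys.strike(p='/hogre/baca'): ok.
Next I call shelfsys.strike(p='/hogre'), and observe ok.
Now I run shelfsys.pen(p='/pevagem', c='cokob'): created.
Using shelfsys.mkfold(p='/wutaslo/jepri'), and see ok.
Now I run shelfsys.pen(p='/wutaslo/jel/cegro', c='sneca'), which returns created.
Calling unitron.re(v='-1075', u_from='mi', u_to='yd'), → -1892000.


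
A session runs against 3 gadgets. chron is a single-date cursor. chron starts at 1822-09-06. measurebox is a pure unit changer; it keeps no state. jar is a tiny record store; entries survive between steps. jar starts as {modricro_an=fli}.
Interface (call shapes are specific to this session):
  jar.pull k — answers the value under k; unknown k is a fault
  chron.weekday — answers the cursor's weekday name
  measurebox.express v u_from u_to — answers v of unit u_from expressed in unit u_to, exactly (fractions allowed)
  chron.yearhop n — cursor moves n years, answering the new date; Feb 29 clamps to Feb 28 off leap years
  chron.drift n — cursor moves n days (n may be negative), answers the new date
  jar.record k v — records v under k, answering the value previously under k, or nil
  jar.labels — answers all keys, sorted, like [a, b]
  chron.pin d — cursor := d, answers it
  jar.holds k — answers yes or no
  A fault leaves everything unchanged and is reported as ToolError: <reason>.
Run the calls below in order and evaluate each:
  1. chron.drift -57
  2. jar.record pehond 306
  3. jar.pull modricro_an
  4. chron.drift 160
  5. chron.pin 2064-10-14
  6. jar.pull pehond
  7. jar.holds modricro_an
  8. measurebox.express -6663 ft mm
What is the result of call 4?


Answer: 1822-12-18

Derivation:
>>> drift n→-57
= 1822-07-11
>>> record k→pehond v→306
= nil
>>> pull k→modricro_an
= fli
>>> drift n→160
= 1822-12-18
>>> pin d→2064-10-14
= 2064-10-14
>>> pull k→pehond
= 306
>>> holds k→modricro_an
= yes
>>> express v→-6663 u_from→ft u_to→mm
= -10154412/5


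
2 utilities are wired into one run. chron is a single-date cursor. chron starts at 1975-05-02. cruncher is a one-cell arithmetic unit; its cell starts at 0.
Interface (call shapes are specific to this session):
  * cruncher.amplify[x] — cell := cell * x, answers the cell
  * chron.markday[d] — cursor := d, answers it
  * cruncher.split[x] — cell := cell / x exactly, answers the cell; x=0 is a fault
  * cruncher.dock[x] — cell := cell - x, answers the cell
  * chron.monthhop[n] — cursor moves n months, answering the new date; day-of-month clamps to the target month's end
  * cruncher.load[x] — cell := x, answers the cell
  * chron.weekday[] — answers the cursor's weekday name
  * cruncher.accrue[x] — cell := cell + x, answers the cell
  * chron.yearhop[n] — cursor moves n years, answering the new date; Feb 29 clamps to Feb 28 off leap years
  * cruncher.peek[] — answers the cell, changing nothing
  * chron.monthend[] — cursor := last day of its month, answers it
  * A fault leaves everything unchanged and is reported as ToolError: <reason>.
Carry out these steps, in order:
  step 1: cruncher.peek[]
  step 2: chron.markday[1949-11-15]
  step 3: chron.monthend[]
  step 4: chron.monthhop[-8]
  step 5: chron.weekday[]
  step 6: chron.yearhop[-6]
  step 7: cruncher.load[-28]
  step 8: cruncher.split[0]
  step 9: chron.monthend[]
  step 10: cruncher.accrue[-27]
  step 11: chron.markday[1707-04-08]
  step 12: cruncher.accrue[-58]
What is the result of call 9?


Answer: 1943-03-31

Derivation:
Do: peek[]
See: 0
Do: markday[1949-11-15]
See: 1949-11-15
Do: monthend[]
See: 1949-11-30
Do: monthhop[-8]
See: 1949-03-30
Do: weekday[]
See: Wednesday
Do: yearhop[-6]
See: 1943-03-30
Do: load[-28]
See: -28
Do: split[0]
See: ToolError: division by zero
Do: monthend[]
See: 1943-03-31
Do: accrue[-27]
See: -55
Do: markday[1707-04-08]
See: 1707-04-08
Do: accrue[-58]
See: -113


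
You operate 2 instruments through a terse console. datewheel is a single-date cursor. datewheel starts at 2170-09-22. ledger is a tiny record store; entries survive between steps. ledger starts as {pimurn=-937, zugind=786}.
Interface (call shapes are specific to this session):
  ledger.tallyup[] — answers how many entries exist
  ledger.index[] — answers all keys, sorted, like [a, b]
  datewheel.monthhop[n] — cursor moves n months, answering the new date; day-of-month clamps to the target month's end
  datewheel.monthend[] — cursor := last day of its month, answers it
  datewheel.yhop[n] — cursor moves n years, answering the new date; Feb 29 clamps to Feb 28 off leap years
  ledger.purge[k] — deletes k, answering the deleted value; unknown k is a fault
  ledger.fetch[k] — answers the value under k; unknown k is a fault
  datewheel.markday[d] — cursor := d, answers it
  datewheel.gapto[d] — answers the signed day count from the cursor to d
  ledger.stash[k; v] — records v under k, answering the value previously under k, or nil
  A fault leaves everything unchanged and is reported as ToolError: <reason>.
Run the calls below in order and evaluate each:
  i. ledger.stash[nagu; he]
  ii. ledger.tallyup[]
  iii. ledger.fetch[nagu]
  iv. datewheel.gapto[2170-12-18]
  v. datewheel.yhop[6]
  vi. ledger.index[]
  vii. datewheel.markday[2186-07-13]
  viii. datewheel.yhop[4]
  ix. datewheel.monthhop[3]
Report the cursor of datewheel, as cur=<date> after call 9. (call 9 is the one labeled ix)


Do: stash[k='nagu'; v='he']
See: nil
Do: tallyup[]
See: 3
Do: fetch[k='nagu']
See: he
Do: gapto[d='2170-12-18']
See: 87
Do: yhop[n='6']
See: 2176-09-22
Do: index[]
See: [nagu, pimurn, zugind]
Do: markday[d='2186-07-13']
See: 2186-07-13
Do: yhop[n='4']
See: 2190-07-13
Do: monthhop[n='3']
See: 2190-10-13

Answer: cur=2190-10-13


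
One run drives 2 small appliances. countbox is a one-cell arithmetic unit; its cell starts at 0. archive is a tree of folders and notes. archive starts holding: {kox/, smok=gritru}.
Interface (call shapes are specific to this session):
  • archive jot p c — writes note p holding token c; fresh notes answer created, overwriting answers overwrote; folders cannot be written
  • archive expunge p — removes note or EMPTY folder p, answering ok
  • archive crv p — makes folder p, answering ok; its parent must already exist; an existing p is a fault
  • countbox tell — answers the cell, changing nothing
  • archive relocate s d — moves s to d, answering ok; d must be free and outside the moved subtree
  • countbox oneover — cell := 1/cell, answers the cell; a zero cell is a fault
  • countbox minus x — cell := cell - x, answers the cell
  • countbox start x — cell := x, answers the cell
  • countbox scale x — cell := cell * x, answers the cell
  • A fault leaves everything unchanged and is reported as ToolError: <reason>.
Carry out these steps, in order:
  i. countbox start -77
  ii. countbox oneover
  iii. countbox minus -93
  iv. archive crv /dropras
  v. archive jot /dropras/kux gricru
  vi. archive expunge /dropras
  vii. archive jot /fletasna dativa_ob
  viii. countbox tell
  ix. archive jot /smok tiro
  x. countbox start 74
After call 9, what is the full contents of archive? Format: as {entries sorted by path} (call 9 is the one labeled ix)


% countbox start(x: -77) -> -77
% countbox oneover() -> -1/77
% countbox minus(x: -93) -> 7160/77
% archive crv(p: /dropras) -> ok
% archive jot(p: /dropras/kux, c: gricru) -> created
% archive expunge(p: /dropras) -> ToolError: not empty
% archive jot(p: /fletasna, c: dativa_ob) -> created
% countbox tell() -> 7160/77
% archive jot(p: /smok, c: tiro) -> overwrote
% countbox start(x: 74) -> 74

Answer: {dropras/, dropras/kux=gricru, fletasna=dativa_ob, kox/, smok=tiro}


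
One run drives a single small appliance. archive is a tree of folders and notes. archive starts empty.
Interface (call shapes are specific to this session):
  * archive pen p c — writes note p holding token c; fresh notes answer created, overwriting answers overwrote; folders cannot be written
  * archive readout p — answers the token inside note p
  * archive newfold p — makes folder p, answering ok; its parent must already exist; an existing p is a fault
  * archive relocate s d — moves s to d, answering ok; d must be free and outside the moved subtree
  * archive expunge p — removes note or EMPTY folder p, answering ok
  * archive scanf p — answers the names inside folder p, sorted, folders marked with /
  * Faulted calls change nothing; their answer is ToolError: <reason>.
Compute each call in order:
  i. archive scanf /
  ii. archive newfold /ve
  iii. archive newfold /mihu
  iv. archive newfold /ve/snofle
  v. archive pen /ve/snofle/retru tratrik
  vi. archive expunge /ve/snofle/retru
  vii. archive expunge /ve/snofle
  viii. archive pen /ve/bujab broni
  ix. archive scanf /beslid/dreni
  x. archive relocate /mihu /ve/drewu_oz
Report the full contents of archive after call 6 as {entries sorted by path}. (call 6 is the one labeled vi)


$ archive scanf p=/
= []
$ archive newfold p=/ve
= ok
$ archive newfold p=/mihu
= ok
$ archive newfold p=/ve/snofle
= ok
$ archive pen p=/ve/snofle/retru c=tratrik
= created
$ archive expunge p=/ve/snofle/retru
= ok
$ archive expunge p=/ve/snofle
= ok
$ archive pen p=/ve/bujab c=broni
= created
$ archive scanf p=/beslid/dreni
= ToolError: not found
$ archive relocate s=/mihu d=/ve/drewu_oz
= ok

Answer: {mihu/, ve/, ve/snofle/}


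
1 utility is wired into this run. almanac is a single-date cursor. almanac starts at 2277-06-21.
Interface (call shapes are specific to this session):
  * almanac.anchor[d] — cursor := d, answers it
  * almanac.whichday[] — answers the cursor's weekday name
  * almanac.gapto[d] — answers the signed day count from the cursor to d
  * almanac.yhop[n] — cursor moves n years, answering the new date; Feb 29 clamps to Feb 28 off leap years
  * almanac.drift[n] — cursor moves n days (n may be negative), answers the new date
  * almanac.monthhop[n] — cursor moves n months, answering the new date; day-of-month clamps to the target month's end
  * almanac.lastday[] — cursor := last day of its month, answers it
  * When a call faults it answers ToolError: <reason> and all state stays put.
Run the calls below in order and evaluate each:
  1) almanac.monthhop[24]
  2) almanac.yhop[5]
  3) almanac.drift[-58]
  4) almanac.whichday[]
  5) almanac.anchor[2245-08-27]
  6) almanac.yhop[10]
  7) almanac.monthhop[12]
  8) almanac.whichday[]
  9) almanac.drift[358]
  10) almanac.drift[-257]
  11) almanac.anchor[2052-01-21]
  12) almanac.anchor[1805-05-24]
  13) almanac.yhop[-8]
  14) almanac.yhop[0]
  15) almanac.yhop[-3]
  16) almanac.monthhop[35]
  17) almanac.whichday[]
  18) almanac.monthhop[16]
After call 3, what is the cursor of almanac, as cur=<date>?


Answer: cur=2284-04-24

Derivation:
~$ monthhop n→24
[out] 2279-06-21
~$ yhop n→5
[out] 2284-06-21
~$ drift n→-58
[out] 2284-04-24
~$ whichday
[out] Thursday
~$ anchor d→2245-08-27
[out] 2245-08-27
~$ yhop n→10
[out] 2255-08-27
~$ monthhop n→12
[out] 2256-08-27
~$ whichday
[out] Wednesday
~$ drift n→358
[out] 2257-08-20
~$ drift n→-257
[out] 2256-12-06
~$ anchor d→2052-01-21
[out] 2052-01-21
~$ anchor d→1805-05-24
[out] 1805-05-24
~$ yhop n→-8
[out] 1797-05-24
~$ yhop n→0
[out] 1797-05-24
~$ yhop n→-3
[out] 1794-05-24
~$ monthhop n→35
[out] 1797-04-24
~$ whichday
[out] Monday
~$ monthhop n→16
[out] 1798-08-24


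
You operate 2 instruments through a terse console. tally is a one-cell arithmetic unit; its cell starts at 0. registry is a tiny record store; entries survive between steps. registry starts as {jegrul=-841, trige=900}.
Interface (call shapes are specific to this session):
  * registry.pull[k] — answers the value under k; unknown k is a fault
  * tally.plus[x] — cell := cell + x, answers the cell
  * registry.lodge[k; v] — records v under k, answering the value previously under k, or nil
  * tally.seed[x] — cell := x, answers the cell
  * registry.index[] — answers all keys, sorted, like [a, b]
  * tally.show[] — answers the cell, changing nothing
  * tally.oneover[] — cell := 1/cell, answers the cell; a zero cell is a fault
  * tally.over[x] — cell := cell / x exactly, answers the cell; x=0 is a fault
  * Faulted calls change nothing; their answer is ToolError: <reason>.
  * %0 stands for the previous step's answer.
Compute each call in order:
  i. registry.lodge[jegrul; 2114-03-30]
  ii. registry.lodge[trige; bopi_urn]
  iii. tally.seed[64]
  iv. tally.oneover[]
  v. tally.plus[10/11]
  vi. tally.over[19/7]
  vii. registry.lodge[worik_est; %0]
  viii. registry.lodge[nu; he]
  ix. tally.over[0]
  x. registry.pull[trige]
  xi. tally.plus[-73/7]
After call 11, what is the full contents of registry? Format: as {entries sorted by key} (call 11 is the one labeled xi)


Next I call registry.lodge with k: jegrul, v: 2114-03-30, and get -841.
Calling registry.lodge with k: trige, v: bopi_urn, and observe 900.
I use tally.seed with x: 64, and get 64.
I invoke tally.oneover, — result: 1/64.
I use tally.plus with x: 10/11, — result: 651/704.
Then tally.over with x: 19/7, which returns 4557/13376.
Then registry.lodge with k: worik_est, v: %0, and get nil.
Next I call registry.lodge with k: nu, v: he, — result: nil.
Invoking tally.over with x: 0, — result: ToolError: division by zero.
Next I call registry.pull with k: trige, and observe bopi_urn.
I call tally.plus with x: -73/7, giving -944549/93632.

Answer: {jegrul=2114-03-30, nu=he, trige=bopi_urn, worik_est=4557/13376}


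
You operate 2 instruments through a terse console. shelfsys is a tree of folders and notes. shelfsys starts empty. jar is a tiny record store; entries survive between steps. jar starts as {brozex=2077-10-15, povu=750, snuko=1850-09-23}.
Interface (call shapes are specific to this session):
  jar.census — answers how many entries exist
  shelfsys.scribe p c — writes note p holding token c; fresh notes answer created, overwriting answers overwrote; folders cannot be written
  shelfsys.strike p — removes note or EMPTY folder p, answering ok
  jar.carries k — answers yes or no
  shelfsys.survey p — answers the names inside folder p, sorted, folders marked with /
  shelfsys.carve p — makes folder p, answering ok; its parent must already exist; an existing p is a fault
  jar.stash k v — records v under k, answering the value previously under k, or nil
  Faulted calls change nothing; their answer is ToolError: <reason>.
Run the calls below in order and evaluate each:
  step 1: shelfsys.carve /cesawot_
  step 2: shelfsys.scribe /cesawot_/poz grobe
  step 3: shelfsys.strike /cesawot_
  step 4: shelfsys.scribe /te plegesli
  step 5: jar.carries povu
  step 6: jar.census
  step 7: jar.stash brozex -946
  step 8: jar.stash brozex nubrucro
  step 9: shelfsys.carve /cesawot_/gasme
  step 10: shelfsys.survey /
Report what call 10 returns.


-> shelfsys.carve(p='/cesawot_')
<- ok
-> shelfsys.scribe(p='/cesawot_/poz', c='grobe')
<- created
-> shelfsys.strike(p='/cesawot_')
<- ToolError: not empty
-> shelfsys.scribe(p='/te', c='plegesli')
<- created
-> jar.carries(k='povu')
<- yes
-> jar.census()
<- 3
-> jar.stash(k='brozex', v='-946')
<- 2077-10-15
-> jar.stash(k='brozex', v='nubrucro')
<- -946
-> shelfsys.carve(p='/cesawot_/gasme')
<- ok
-> shelfsys.survey(p='/')
<- [cesawot_/, te]

Answer: [cesawot_/, te]


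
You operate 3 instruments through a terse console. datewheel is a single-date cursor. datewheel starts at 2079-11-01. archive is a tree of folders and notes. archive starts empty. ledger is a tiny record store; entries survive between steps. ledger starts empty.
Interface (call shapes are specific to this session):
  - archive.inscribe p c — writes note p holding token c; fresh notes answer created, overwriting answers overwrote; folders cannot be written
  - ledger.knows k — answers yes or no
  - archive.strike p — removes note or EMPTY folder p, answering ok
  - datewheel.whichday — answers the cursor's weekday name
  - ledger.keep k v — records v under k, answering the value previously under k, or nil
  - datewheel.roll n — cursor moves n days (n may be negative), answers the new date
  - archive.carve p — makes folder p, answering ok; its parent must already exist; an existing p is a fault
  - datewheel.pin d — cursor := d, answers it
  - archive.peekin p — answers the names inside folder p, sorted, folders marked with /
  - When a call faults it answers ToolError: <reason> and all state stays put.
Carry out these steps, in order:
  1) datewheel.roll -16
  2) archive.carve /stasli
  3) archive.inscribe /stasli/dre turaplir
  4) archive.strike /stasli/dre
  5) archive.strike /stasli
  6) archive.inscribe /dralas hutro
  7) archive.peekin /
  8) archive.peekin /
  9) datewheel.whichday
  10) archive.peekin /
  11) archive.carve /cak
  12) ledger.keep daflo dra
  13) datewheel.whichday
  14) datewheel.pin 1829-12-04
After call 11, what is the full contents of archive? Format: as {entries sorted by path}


Using datewheel.roll passing n→-16, → 2079-10-16.
I use archive.carve passing p→/stasli, and get ok.
I try archive.inscribe passing p→/stasli/dre, c→turaplir, and get created.
Calling archive.strike passing p→/stasli/dre, and see ok.
Then archive.strike passing p→/stasli, and see ok.
Then archive.inscribe passing p→/dralas, c→hutro, which returns created.
I try archive.peekin passing p→/: [dralas].
I invoke archive.peekin passing p→/, and observe [dralas].
I use datewheel.whichday(), and observe Monday.
I call archive.peekin passing p→/: [dralas].
Calling archive.carve passing p→/cak, and observe ok.
Now I run ledger.keep passing k→daflo, v→dra, and get nil.
Now I run datewheel.whichday, — result: Monday.
I use datewheel.pin passing d→1829-12-04, giving 1829-12-04.

Answer: {cak/, dralas=hutro}


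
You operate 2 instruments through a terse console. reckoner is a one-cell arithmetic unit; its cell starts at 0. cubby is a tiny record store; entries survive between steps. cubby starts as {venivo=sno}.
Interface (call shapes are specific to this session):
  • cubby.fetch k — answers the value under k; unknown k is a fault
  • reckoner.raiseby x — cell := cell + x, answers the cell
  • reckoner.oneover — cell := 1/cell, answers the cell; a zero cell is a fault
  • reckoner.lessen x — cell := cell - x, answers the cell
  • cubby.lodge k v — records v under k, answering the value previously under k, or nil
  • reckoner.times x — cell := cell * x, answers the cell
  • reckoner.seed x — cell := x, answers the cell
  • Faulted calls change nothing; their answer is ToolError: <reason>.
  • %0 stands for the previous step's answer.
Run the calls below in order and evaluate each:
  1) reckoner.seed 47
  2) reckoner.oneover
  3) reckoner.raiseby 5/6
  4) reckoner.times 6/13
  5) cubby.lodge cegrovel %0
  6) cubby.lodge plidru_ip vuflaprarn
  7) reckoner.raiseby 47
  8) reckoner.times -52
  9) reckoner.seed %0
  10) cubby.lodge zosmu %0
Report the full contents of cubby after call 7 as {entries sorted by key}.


>> reckoner.seed(x=47)
<< 47
>> reckoner.oneover()
<< 1/47
>> reckoner.raiseby(x=5/6)
<< 241/282
>> reckoner.times(x=6/13)
<< 241/611
>> cubby.lodge(k=cegrovel, v=%0)
<< nil
>> cubby.lodge(k=plidru_ip, v=vuflaprarn)
<< nil
>> reckoner.raiseby(x=47)
<< 28958/611
>> reckoner.times(x=-52)
<< -115832/47
>> reckoner.seed(x=%0)
<< -115832/47
>> cubby.lodge(k=zosmu, v=%0)
<< nil

Answer: {cegrovel=241/611, plidru_ip=vuflaprarn, venivo=sno}


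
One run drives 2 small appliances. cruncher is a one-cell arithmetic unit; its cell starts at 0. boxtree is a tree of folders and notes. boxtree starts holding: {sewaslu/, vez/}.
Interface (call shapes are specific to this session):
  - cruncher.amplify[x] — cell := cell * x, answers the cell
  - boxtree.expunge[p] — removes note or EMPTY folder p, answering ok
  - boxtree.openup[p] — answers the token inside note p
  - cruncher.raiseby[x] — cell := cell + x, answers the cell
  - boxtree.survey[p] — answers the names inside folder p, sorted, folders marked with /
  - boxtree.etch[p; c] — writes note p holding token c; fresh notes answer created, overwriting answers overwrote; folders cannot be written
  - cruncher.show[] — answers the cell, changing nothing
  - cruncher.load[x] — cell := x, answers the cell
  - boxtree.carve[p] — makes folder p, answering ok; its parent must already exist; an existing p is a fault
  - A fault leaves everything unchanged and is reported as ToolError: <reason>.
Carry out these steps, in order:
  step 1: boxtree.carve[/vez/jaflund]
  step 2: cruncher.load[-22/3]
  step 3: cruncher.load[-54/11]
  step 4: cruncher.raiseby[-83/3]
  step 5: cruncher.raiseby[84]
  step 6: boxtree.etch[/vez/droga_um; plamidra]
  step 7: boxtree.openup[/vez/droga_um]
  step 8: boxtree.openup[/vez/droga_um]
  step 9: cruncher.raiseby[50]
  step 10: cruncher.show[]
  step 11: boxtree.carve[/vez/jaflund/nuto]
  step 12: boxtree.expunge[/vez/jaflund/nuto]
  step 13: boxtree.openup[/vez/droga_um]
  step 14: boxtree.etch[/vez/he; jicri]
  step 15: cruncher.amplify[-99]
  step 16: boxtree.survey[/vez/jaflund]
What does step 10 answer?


>> carve(p='/vez/jaflund')
<< ok
>> load(x='-22/3')
<< -22/3
>> load(x='-54/11')
<< -54/11
>> raiseby(x='-83/3')
<< -1075/33
>> raiseby(x='84')
<< 1697/33
>> etch(p='/vez/droga_um', c='plamidra')
<< created
>> openup(p='/vez/droga_um')
<< plamidra
>> openup(p='/vez/droga_um')
<< plamidra
>> raiseby(x='50')
<< 3347/33
>> show()
<< 3347/33
>> carve(p='/vez/jaflund/nuto')
<< ok
>> expunge(p='/vez/jaflund/nuto')
<< ok
>> openup(p='/vez/droga_um')
<< plamidra
>> etch(p='/vez/he', c='jicri')
<< created
>> amplify(x='-99')
<< -10041
>> survey(p='/vez/jaflund')
<< []

Answer: 3347/33


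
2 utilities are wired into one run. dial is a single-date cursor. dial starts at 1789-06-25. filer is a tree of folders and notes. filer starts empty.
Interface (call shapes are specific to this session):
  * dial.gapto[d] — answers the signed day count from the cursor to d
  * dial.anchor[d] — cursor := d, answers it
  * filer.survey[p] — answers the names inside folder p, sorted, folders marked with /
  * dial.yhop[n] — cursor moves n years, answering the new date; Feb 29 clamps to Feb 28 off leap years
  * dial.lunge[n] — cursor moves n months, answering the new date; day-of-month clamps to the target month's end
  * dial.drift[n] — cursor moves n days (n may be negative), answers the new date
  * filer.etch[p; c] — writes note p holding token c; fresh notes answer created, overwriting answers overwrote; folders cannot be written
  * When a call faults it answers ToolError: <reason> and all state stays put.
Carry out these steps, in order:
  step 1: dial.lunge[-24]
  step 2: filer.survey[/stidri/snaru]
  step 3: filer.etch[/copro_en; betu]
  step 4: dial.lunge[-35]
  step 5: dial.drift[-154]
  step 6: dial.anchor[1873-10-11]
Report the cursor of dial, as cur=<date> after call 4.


>>> dial.lunge n='-24'
  1787-06-25
>>> filer.survey p='/stidri/snaru'
  ToolError: not found
>>> filer.etch p='/copro_en' c='betu'
  created
>>> dial.lunge n='-35'
  1784-07-25
>>> dial.drift n='-154'
  1784-02-22
>>> dial.anchor d='1873-10-11'
  1873-10-11

Answer: cur=1784-07-25


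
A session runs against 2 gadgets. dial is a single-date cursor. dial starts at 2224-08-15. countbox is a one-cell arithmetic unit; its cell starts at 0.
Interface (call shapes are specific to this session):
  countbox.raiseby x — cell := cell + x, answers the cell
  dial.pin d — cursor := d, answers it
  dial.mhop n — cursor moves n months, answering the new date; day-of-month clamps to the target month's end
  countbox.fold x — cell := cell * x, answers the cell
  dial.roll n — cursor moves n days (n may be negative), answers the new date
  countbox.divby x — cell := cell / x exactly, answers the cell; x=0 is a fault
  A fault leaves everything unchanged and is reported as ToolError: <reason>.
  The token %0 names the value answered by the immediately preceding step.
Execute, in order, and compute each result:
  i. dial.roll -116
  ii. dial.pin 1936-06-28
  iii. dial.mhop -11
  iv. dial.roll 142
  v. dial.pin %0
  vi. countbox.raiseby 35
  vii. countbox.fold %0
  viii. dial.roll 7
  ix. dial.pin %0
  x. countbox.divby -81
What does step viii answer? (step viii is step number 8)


Answer: 1935-12-24

Derivation:
[in] dial.roll n=-116
[out] 2224-04-21
[in] dial.pin d=1936-06-28
[out] 1936-06-28
[in] dial.mhop n=-11
[out] 1935-07-28
[in] dial.roll n=142
[out] 1935-12-17
[in] dial.pin d=%0
[out] 1935-12-17
[in] countbox.raiseby x=35
[out] 35
[in] countbox.fold x=%0
[out] 1225
[in] dial.roll n=7
[out] 1935-12-24
[in] dial.pin d=%0
[out] 1935-12-24
[in] countbox.divby x=-81
[out] -1225/81
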